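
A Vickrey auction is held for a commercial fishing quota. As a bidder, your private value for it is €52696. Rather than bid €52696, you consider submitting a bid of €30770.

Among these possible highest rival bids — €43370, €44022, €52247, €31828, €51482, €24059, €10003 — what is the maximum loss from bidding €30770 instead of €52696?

€20868

€43370: truthful gives €9326, deviation gives €0 → loss €9326.
€44022: truthful gives €8674, deviation gives €0 → loss €8674.
€52247: truthful gives €449, deviation gives €0 → loss €449.
€31828: truthful gives €20868, deviation gives €0 → loss €20868.
€51482: truthful gives €1214, deviation gives €0 → loss €1214.
€24059: same outcome either way → loss €0.
€10003: same outcome either way → loss €0.
Maximum loss: €20868.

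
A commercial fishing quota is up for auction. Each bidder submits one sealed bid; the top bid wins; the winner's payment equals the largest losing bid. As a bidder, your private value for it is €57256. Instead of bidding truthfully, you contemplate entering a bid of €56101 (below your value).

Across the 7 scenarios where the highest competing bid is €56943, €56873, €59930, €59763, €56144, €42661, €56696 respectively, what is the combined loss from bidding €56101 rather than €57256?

The deviation costs you only when the competing bid falls strictly between €56101 and €57256; elsewhere both bids give the same outcome.
€56943: truthful payoff €313, deviation payoff €0 → loss €313.
€56873: truthful payoff €383, deviation payoff €0 → loss €383.
€59930: outcomes coincide → loss €0.
€59763: outcomes coincide → loss €0.
€56144: truthful payoff €1112, deviation payoff €0 → loss €1112.
€42661: outcomes coincide → loss €0.
€56696: truthful payoff €560, deviation payoff €0 → loss €560.
Total loss = €313 + €383 + €1112 + €560 = €2368.

€2368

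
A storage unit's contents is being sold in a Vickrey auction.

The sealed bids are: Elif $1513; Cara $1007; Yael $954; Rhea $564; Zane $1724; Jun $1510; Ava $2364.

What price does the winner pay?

$1724

Highest bid: Ava at $2364, so Ava wins.
Second-highest bid: Zane at $1724 — that is the price the winner pays.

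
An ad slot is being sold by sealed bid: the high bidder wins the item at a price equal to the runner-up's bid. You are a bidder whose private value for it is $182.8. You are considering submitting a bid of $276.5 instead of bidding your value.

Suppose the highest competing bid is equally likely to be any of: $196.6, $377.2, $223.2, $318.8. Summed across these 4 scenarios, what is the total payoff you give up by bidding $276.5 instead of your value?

$54.2

The deviation costs you only when the competing bid falls strictly between $182.8 and $276.5; elsewhere both bids give the same outcome.
$196.6: truthful payoff $0, deviation payoff −$13.8 → loss $13.8.
$377.2: outcomes coincide → loss $0.
$223.2: truthful payoff $0, deviation payoff −$40.4 → loss $40.4.
$318.8: outcomes coincide → loss $0.
Total loss = $13.8 + $40.4 = $54.2.
Because the price is fixed by the runner-up's bid, deviating from your value can only change a good outcome into a bad one — never the reverse.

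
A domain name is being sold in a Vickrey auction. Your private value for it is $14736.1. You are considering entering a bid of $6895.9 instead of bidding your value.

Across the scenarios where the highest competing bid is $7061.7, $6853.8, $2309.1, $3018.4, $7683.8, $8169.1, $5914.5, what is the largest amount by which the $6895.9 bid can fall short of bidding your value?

$7674.4

$7061.7: truthful gives $7674.4, deviation gives $0 → loss $7674.4.
$6853.8: same outcome either way → loss $0.
$2309.1: same outcome either way → loss $0.
$3018.4: same outcome either way → loss $0.
$7683.8: truthful gives $7052.3, deviation gives $0 → loss $7052.3.
$8169.1: truthful gives $6567, deviation gives $0 → loss $6567.
$5914.5: same outcome either way → loss $0.
Maximum loss: $7674.4.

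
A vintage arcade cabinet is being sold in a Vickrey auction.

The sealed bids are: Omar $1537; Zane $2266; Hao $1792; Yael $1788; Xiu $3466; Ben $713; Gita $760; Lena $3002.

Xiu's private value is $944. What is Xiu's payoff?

Highest bid: Xiu at $3466, so Xiu wins.
Second-highest bid: Lena at $3002 — that is the price the winner pays.
Xiu's payoff = value − price = $944 − $3002 = −$2058.

−$2058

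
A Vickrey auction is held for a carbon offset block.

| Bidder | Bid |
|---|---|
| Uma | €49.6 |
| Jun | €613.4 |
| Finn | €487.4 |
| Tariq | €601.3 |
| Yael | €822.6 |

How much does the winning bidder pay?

Highest bid: Yael at €822.6, so Yael wins.
Second-highest bid: Jun at €613.4 — that is the price the winner pays.

€613.4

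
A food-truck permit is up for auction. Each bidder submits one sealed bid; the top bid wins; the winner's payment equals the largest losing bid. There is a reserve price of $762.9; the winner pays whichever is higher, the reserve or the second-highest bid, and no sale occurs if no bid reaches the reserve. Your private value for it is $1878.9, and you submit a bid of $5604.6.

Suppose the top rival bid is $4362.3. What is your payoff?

Your bid $5604.6 is the highest and exceeds the reserve.
Price = max(second-highest bid, reserve) = max($4362.3, $762.9) = $4362.3.
Payoff = $1878.9 − $4362.3 = −$2483.4.

−$2483.4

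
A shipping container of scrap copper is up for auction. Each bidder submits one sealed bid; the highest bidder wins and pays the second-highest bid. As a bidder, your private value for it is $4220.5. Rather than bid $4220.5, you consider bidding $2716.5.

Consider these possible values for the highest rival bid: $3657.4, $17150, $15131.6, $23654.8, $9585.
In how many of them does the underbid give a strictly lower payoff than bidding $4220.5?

1

The deviation hurts exactly when the highest competing bid lies strictly between $2716.5 and $4220.5 — underbidding then forfeits a profitable win.
$3657.4: inside the interval → strictly worse (loss $563.1).
$17150: above both → same outcome either way.
$15131.6: above both → same outcome either way.
$23654.8: above both → same outcome either way.
$9585: above both → same outcome either way.
Count: 1.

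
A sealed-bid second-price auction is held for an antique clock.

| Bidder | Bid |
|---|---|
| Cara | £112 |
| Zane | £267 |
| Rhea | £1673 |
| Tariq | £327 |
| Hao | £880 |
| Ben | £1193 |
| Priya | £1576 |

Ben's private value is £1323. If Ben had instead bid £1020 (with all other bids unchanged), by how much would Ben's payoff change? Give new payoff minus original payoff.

The highest bid among the other bidders is £1673; Ben's bid doesn't change that.
Original bid £1193: Ben is not highest (top rival bid is £1673); payoff £0.
Alternative bid £1020: Ben is not highest (top rival bid is £1673); payoff £0.
Change in payoff = £0 − (£0) = £0.

£0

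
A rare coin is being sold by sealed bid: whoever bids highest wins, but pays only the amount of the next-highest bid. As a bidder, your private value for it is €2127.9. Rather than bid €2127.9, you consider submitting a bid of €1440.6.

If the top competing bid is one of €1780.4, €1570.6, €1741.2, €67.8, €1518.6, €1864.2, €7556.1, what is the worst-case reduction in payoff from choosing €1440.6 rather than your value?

€1780.4: truthful gives €347.5, deviation gives €0 → loss €347.5.
€1570.6: truthful gives €557.3, deviation gives €0 → loss €557.3.
€1741.2: truthful gives €386.7, deviation gives €0 → loss €386.7.
€67.8: same outcome either way → loss €0.
€1518.6: truthful gives €609.3, deviation gives €0 → loss €609.3.
€1864.2: truthful gives €263.7, deviation gives €0 → loss €263.7.
€7556.1: same outcome either way → loss €0.
Maximum loss: €609.3.

€609.3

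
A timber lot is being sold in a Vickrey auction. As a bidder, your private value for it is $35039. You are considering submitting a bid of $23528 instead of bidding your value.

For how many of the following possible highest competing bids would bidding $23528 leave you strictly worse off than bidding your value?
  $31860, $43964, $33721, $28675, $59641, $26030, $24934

5

The deviation hurts exactly when the highest competing bid lies strictly between $23528 and $35039 — underbidding then forfeits a profitable win.
$31860: inside the interval → strictly worse (loss $3179).
$43964: above both → same outcome either way.
$33721: inside the interval → strictly worse (loss $1318).
$28675: inside the interval → strictly worse (loss $6364).
$59641: above both → same outcome either way.
$26030: inside the interval → strictly worse (loss $9009).
$24934: inside the interval → strictly worse (loss $10105).
Count: 5.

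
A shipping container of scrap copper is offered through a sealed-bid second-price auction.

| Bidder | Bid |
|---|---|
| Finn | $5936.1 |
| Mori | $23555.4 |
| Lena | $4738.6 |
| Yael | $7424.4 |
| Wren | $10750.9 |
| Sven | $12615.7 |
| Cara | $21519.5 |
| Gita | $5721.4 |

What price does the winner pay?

Highest bid: Mori at $23555.4, so Mori wins.
Second-highest bid: Cara at $21519.5 — that is the price the winner pays.

$21519.5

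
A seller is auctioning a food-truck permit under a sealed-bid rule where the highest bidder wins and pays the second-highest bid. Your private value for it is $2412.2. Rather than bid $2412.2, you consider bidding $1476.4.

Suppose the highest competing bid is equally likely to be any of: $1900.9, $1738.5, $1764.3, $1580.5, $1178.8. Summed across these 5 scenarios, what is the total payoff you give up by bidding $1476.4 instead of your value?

$2664.6

The deviation costs you only when the competing bid falls strictly between $1476.4 and $2412.2; elsewhere both bids give the same outcome.
$1900.9: truthful payoff $511.3, deviation payoff $0 → loss $511.3.
$1738.5: truthful payoff $673.7, deviation payoff $0 → loss $673.7.
$1764.3: truthful payoff $647.9, deviation payoff $0 → loss $647.9.
$1580.5: truthful payoff $831.7, deviation payoff $0 → loss $831.7.
$1178.8: outcomes coincide → loss $0.
Total loss = $511.3 + $673.7 + $647.9 + $831.7 = $2664.6.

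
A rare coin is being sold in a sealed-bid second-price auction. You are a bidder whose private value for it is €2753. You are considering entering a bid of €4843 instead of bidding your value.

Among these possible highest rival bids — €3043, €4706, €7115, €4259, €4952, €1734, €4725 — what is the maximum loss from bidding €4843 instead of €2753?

€3043: truthful gives €0, deviation gives −€290 → loss €290.
€4706: truthful gives €0, deviation gives −€1953 → loss €1953.
€7115: same outcome either way → loss €0.
€4259: truthful gives €0, deviation gives −€1506 → loss €1506.
€4952: same outcome either way → loss €0.
€1734: same outcome either way → loss €0.
€4725: truthful gives €0, deviation gives −€1972 → loss €1972.
Maximum loss: €1972.

€1972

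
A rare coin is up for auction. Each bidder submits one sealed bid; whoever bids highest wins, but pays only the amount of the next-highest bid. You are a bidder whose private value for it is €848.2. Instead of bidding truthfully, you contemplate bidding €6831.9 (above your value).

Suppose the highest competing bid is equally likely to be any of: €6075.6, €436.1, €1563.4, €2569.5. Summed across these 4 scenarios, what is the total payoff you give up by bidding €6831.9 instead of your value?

€7663.9

The deviation costs you only when the competing bid falls strictly between €848.2 and €6831.9; elsewhere both bids give the same outcome.
€6075.6: truthful payoff €0, deviation payoff −€5227.4 → loss €5227.4.
€436.1: outcomes coincide → loss €0.
€1563.4: truthful payoff €0, deviation payoff −€715.2 → loss €715.2.
€2569.5: truthful payoff €0, deviation payoff −€1721.3 → loss €1721.3.
Total loss = €5227.4 + €715.2 + €1721.3 = €7663.9.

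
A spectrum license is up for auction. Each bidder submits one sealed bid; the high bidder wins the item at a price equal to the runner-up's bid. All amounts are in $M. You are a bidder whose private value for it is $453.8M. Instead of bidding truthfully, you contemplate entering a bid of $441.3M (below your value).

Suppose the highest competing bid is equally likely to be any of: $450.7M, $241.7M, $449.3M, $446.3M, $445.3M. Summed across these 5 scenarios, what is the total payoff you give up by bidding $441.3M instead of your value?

$23.6M

The deviation costs you only when the competing bid falls strictly between $441.3M and $453.8M; elsewhere both bids give the same outcome.
$450.7M: truthful payoff $3.1M, deviation payoff $0M → loss $3.1M.
$241.7M: outcomes coincide → loss $0M.
$449.3M: truthful payoff $4.5M, deviation payoff $0M → loss $4.5M.
$446.3M: truthful payoff $7.5M, deviation payoff $0M → loss $7.5M.
$445.3M: truthful payoff $8.5M, deviation payoff $0M → loss $8.5M.
Total loss = $3.1M + $4.5M + $7.5M + $8.5M = $23.6M.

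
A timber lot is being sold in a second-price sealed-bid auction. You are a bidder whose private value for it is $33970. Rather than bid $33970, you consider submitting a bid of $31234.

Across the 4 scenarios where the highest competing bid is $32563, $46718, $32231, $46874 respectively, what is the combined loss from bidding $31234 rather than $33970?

$3146

The deviation costs you only when the competing bid falls strictly between $31234 and $33970; elsewhere both bids give the same outcome.
$32563: truthful payoff $1407, deviation payoff $0 → loss $1407.
$46718: outcomes coincide → loss $0.
$32231: truthful payoff $1739, deviation payoff $0 → loss $1739.
$46874: outcomes coincide → loss $0.
Total loss = $1407 + $1739 = $3146.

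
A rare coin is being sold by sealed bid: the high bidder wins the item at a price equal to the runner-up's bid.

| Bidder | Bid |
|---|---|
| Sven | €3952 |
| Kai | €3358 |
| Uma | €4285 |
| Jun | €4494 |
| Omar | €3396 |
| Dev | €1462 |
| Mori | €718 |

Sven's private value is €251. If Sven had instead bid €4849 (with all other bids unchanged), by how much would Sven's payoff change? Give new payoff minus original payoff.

The highest bid among the other bidders is €4494; Sven's bid doesn't change that.
Original bid €3952: Sven is not highest (top rival bid is €4494); payoff €0.
Alternative bid €4849: Sven is highest, pays the top rival bid €4494; payoff €251 − €4494 = −€4243.
Change in payoff = −€4243 − (€0) = −€4243.

−€4243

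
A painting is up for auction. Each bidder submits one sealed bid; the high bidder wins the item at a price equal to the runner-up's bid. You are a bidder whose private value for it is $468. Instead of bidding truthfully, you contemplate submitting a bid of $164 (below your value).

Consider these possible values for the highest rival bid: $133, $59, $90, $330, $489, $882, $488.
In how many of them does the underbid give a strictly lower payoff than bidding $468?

The deviation hurts exactly when the highest competing bid lies strictly between $164 and $468 — underbidding then forfeits a profitable win.
$133: below both → same outcome either way.
$59: below both → same outcome either way.
$90: below both → same outcome either way.
$330: inside the interval → strictly worse (loss $138).
$489: above both → same outcome either way.
$882: above both → same outcome either way.
$488: above both → same outcome either way.
Count: 1.

1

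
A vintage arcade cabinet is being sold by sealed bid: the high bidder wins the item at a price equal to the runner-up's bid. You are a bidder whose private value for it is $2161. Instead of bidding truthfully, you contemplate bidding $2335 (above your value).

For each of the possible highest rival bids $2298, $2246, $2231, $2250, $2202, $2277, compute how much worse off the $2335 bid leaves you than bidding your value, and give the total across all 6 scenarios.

$538

The deviation costs you only when the competing bid falls strictly between $2161 and $2335; elsewhere both bids give the same outcome.
$2298: truthful payoff $0, deviation payoff −$137 → loss $137.
$2246: truthful payoff $0, deviation payoff −$85 → loss $85.
$2231: truthful payoff $0, deviation payoff −$70 → loss $70.
$2250: truthful payoff $0, deviation payoff −$89 → loss $89.
$2202: truthful payoff $0, deviation payoff −$41 → loss $41.
$2277: truthful payoff $0, deviation payoff −$116 → loss $116.
Total loss = $137 + $85 + $70 + $89 + $41 + $116 = $538.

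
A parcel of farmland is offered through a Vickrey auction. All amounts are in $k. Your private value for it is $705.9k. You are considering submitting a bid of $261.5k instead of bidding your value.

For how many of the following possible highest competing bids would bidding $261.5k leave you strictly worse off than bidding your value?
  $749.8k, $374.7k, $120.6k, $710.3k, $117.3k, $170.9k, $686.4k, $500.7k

3

The deviation hurts exactly when the highest competing bid lies strictly between $261.5k and $705.9k — underbidding then forfeits a profitable win.
$749.8k: above both → same outcome either way.
$374.7k: inside the interval → strictly worse (loss $331.2k).
$120.6k: below both → same outcome either way.
$710.3k: above both → same outcome either way.
$117.3k: below both → same outcome either way.
$170.9k: below both → same outcome either way.
$686.4k: inside the interval → strictly worse (loss $19.5k).
$500.7k: inside the interval → strictly worse (loss $205.2k).
Count: 3.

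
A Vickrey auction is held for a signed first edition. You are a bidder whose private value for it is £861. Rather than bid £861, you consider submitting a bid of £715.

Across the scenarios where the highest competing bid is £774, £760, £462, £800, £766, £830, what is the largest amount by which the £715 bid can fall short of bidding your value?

£774: truthful gives £87, deviation gives £0 → loss £87.
£760: truthful gives £101, deviation gives £0 → loss £101.
£462: same outcome either way → loss £0.
£800: truthful gives £61, deviation gives £0 → loss £61.
£766: truthful gives £95, deviation gives £0 → loss £95.
£830: truthful gives £31, deviation gives £0 → loss £31.
Maximum loss: £101.

£101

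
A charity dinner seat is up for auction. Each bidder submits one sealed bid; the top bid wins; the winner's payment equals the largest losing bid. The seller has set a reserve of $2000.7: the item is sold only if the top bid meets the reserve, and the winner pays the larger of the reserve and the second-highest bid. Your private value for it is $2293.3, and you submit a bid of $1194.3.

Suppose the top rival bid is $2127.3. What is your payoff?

Your bid $1194.3 is below the highest competing bid $2127.3, so you lose. Payoff $0.

$0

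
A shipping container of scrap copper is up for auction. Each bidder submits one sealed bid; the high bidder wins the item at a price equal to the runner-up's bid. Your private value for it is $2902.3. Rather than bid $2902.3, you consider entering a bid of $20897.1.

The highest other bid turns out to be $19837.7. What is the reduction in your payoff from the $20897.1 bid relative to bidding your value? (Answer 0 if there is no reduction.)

$16935.4

Bidding your value $2902.3: you lose (since $2902.3 < $19837.7). Payoff $0.
Bidding $20897.1: you win and pay $19837.7. Payoff $2902.3 − $19837.7 = −$16935.4.
The competing bid $19837.7 lies between your value and your inflated bid, so overbidding wins an item priced above your value.
Loss from deviating = $0 − (−$16935.4) = $16935.4.
Truthful bidding weakly dominates here: raising your bid can only win items priced above your value, and lowering it can only forfeit items priced below.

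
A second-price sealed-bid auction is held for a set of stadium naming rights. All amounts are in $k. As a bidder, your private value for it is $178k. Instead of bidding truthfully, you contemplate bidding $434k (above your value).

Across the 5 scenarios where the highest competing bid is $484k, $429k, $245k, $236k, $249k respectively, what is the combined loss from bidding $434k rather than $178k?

The deviation costs you only when the competing bid falls strictly between $178k and $434k; elsewhere both bids give the same outcome.
$484k: outcomes coincide → loss $0k.
$429k: truthful payoff $0k, deviation payoff −$251k → loss $251k.
$245k: truthful payoff $0k, deviation payoff −$67k → loss $67k.
$236k: truthful payoff $0k, deviation payoff −$58k → loss $58k.
$249k: truthful payoff $0k, deviation payoff −$71k → loss $71k.
Total loss = $251k + $67k + $58k + $71k = $447k.
In a second-price auction your bid sets only whether you win, not what you pay, so bidding your true value is weakly dominant.

$447k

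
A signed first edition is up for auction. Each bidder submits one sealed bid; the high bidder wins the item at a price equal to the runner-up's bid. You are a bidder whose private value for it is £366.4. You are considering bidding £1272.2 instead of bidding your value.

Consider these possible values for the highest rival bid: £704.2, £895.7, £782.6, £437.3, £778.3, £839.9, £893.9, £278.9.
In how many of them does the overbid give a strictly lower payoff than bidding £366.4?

7

The deviation hurts exactly when the highest competing bid lies strictly between £366.4 and £1272.2 — overbidding then wins at a price above your value.
£704.2: inside the interval → strictly worse (loss £337.8).
£895.7: inside the interval → strictly worse (loss £529.3).
£782.6: inside the interval → strictly worse (loss £416.2).
£437.3: inside the interval → strictly worse (loss £70.9).
£778.3: inside the interval → strictly worse (loss £411.9).
£839.9: inside the interval → strictly worse (loss £473.5).
£893.9: inside the interval → strictly worse (loss £527.5).
£278.9: below both → same outcome either way.
Count: 7.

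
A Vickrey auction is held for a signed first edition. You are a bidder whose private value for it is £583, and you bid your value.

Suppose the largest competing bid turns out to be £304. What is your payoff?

Your bid £583 exceeds the highest competing bid £304, so you win.
In a second-price auction the winner pays the second-highest bid, £304.
Payoff = value − price = £583 − £304 = £279.

£279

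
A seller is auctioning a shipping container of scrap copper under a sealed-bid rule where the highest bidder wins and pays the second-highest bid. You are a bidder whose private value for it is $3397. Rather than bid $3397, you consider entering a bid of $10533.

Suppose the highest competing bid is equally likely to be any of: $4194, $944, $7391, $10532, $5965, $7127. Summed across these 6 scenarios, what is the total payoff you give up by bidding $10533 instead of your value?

The deviation costs you only when the competing bid falls strictly between $3397 and $10533; elsewhere both bids give the same outcome.
$4194: truthful payoff $0, deviation payoff −$797 → loss $797.
$944: outcomes coincide → loss $0.
$7391: truthful payoff $0, deviation payoff −$3994 → loss $3994.
$10532: truthful payoff $0, deviation payoff −$7135 → loss $7135.
$5965: truthful payoff $0, deviation payoff −$2568 → loss $2568.
$7127: truthful payoff $0, deviation payoff −$3730 → loss $3730.
Total loss = $797 + $3994 + $7135 + $2568 + $3730 = $18224.

$18224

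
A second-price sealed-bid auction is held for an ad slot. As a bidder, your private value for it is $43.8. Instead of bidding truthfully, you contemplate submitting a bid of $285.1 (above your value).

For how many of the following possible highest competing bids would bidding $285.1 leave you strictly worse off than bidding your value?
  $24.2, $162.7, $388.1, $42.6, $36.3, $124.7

The deviation hurts exactly when the highest competing bid lies strictly between $43.8 and $285.1 — overbidding then wins at a price above your value.
$24.2: below both → same outcome either way.
$162.7: inside the interval → strictly worse (loss $118.9).
$388.1: above both → same outcome either way.
$42.6: below both → same outcome either way.
$36.3: below both → same outcome either way.
$124.7: inside the interval → strictly worse (loss $80.9).
Count: 2.

2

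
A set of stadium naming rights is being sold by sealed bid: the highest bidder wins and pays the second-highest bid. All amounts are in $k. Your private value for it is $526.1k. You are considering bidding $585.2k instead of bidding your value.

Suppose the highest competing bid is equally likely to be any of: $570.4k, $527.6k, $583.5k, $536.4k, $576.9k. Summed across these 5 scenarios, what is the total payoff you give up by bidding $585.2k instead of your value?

$164.3k

The deviation costs you only when the competing bid falls strictly between $526.1k and $585.2k; elsewhere both bids give the same outcome.
$570.4k: truthful payoff $0k, deviation payoff −$44.3k → loss $44.3k.
$527.6k: truthful payoff $0k, deviation payoff −$1.5k → loss $1.5k.
$583.5k: truthful payoff $0k, deviation payoff −$57.4k → loss $57.4k.
$536.4k: truthful payoff $0k, deviation payoff −$10.3k → loss $10.3k.
$576.9k: truthful payoff $0k, deviation payoff −$50.8k → loss $50.8k.
Total loss = $44.3k + $1.5k + $57.4k + $10.3k + $50.8k = $164.3k.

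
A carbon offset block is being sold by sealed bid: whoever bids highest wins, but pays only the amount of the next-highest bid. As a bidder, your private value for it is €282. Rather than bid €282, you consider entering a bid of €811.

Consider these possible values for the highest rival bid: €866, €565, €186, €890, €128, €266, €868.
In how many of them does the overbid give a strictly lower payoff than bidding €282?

1

The deviation hurts exactly when the highest competing bid lies strictly between €282 and €811 — overbidding then wins at a price above your value.
€866: above both → same outcome either way.
€565: inside the interval → strictly worse (loss €283).
€186: below both → same outcome either way.
€890: above both → same outcome either way.
€128: below both → same outcome either way.
€266: below both → same outcome either way.
€868: above both → same outcome either way.
Count: 1.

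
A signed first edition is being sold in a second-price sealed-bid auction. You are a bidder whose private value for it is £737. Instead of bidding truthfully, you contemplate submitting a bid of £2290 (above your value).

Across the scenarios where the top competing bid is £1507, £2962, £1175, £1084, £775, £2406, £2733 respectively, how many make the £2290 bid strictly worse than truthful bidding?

The deviation hurts exactly when the highest competing bid lies strictly between £737 and £2290 — overbidding then wins at a price above your value.
£1507: inside the interval → strictly worse (loss £770).
£2962: above both → same outcome either way.
£1175: inside the interval → strictly worse (loss £438).
£1084: inside the interval → strictly worse (loss £347).
£775: inside the interval → strictly worse (loss £38).
£2406: above both → same outcome either way.
£2733: above both → same outcome either way.
Count: 4.

4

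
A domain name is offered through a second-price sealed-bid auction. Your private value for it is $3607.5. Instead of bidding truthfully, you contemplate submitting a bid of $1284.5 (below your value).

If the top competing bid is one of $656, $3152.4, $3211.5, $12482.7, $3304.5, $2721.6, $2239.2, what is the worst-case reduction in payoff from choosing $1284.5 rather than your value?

$656: same outcome either way → loss $0.
$3152.4: truthful gives $455.1, deviation gives $0 → loss $455.1.
$3211.5: truthful gives $396, deviation gives $0 → loss $396.
$12482.7: same outcome either way → loss $0.
$3304.5: truthful gives $303, deviation gives $0 → loss $303.
$2721.6: truthful gives $885.9, deviation gives $0 → loss $885.9.
$2239.2: truthful gives $1368.3, deviation gives $0 → loss $1368.3.
Maximum loss: $1368.3.

$1368.3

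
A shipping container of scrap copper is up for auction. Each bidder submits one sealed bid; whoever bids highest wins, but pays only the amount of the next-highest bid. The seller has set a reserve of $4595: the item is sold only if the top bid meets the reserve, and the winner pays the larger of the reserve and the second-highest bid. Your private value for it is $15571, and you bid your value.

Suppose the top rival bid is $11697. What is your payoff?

$3874

Your bid $15571 is the highest and exceeds the reserve.
Price = max(second-highest bid, reserve) = max($11697, $4595) = $11697.
Payoff = $15571 − $11697 = $3874.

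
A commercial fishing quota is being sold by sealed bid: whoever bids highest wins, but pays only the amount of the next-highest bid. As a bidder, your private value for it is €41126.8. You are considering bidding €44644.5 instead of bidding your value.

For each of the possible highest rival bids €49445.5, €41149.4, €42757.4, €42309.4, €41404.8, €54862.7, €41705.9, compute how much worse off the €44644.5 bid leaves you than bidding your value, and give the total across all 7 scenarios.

The deviation costs you only when the competing bid falls strictly between €41126.8 and €44644.5; elsewhere both bids give the same outcome.
€49445.5: outcomes coincide → loss €0.
€41149.4: truthful payoff €0, deviation payoff −€22.6 → loss €22.6.
€42757.4: truthful payoff €0, deviation payoff −€1630.6 → loss €1630.6.
€42309.4: truthful payoff €0, deviation payoff −€1182.6 → loss €1182.6.
€41404.8: truthful payoff €0, deviation payoff −€278 → loss €278.
€54862.7: outcomes coincide → loss €0.
€41705.9: truthful payoff €0, deviation payoff −€579.1 → loss €579.1.
Total loss = €22.6 + €1630.6 + €1182.6 + €278 + €579.1 = €3692.9.

€3692.9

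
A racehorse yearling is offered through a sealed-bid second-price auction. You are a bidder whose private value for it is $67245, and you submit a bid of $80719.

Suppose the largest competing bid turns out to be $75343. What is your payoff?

−$8098

Your bid $80719 exceeds the highest competing bid $75343, so you win.
In a second-price auction the winner pays the second-highest bid, $75343.
Payoff = value − price = $67245 − $75343 = −$8098.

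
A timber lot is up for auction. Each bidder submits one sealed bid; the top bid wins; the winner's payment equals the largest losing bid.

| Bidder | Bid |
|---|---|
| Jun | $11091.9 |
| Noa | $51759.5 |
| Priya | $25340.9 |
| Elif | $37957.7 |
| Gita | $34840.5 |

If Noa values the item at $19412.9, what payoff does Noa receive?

Highest bid: Noa at $51759.5, so Noa wins.
Second-highest bid: Elif at $37957.7 — that is the price the winner pays.
Noa's payoff = value − price = $19412.9 − $37957.7 = −$18544.8.

−$18544.8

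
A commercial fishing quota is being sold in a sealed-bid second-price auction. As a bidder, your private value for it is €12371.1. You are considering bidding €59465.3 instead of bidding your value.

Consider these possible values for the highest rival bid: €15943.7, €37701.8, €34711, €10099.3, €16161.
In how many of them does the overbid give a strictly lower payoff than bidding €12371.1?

The deviation hurts exactly when the highest competing bid lies strictly between €12371.1 and €59465.3 — overbidding then wins at a price above your value.
€15943.7: inside the interval → strictly worse (loss €3572.6).
€37701.8: inside the interval → strictly worse (loss €25330.7).
€34711: inside the interval → strictly worse (loss €22339.9).
€10099.3: below both → same outcome either way.
€16161: inside the interval → strictly worse (loss €3789.9).
Count: 4.

4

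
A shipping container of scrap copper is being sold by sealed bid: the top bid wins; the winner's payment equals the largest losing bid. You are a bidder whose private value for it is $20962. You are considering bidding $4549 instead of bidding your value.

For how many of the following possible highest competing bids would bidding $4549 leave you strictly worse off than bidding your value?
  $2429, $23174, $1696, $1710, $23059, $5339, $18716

2

The deviation hurts exactly when the highest competing bid lies strictly between $4549 and $20962 — underbidding then forfeits a profitable win.
$2429: below both → same outcome either way.
$23174: above both → same outcome either way.
$1696: below both → same outcome either way.
$1710: below both → same outcome either way.
$23059: above both → same outcome either way.
$5339: inside the interval → strictly worse (loss $15623).
$18716: inside the interval → strictly worse (loss $2246).
Count: 2.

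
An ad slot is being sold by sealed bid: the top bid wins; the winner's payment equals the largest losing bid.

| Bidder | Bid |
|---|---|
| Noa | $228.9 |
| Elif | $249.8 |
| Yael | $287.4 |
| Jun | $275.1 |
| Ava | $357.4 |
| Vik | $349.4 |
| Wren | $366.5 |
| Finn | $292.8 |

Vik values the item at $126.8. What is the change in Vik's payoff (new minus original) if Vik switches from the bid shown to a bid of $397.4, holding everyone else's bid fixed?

−$239.7

The highest bid among the other bidders is $366.5; Vik's bid doesn't change that.
Original bid $349.4: Vik is not highest (top rival bid is $366.5); payoff $0.
Alternative bid $397.4: Vik is highest, pays the top rival bid $366.5; payoff $126.8 − $366.5 = −$239.7.
Change in payoff = −$239.7 − ($0) = −$239.7.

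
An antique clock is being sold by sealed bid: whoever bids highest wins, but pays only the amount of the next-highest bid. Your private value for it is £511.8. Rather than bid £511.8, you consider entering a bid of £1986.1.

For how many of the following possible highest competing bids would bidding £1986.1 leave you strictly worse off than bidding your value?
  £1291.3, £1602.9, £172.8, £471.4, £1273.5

3

The deviation hurts exactly when the highest competing bid lies strictly between £511.8 and £1986.1 — overbidding then wins at a price above your value.
£1291.3: inside the interval → strictly worse (loss £779.5).
£1602.9: inside the interval → strictly worse (loss £1091.1).
£172.8: below both → same outcome either way.
£471.4: below both → same outcome either way.
£1273.5: inside the interval → strictly worse (loss £761.7).
Count: 3.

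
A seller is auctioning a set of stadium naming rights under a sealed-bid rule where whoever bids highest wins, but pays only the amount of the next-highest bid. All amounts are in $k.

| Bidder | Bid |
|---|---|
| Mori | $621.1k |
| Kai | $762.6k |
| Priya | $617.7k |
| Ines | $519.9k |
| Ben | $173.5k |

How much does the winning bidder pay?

$621.1k

Highest bid: Kai at $762.6k, so Kai wins.
Second-highest bid: Mori at $621.1k — that is the price the winner pays.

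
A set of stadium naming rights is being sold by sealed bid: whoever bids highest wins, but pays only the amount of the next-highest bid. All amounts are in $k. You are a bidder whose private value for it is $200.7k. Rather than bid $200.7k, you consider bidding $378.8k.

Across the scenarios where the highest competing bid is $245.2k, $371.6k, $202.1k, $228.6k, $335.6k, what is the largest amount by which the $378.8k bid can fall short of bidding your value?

$170.9k

$245.2k: truthful gives $0k, deviation gives −$44.5k → loss $44.5k.
$371.6k: truthful gives $0k, deviation gives −$170.9k → loss $170.9k.
$202.1k: truthful gives $0k, deviation gives −$1.4k → loss $1.4k.
$228.6k: truthful gives $0k, deviation gives −$27.9k → loss $27.9k.
$335.6k: truthful gives $0k, deviation gives −$134.9k → loss $134.9k.
Maximum loss: $170.9k.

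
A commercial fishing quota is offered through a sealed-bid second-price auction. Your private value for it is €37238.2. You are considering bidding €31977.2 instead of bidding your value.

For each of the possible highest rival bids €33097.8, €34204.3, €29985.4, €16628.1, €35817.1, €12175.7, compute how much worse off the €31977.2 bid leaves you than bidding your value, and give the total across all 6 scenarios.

The deviation costs you only when the competing bid falls strictly between €31977.2 and €37238.2; elsewhere both bids give the same outcome.
€33097.8: truthful payoff €4140.4, deviation payoff €0 → loss €4140.4.
€34204.3: truthful payoff €3033.9, deviation payoff €0 → loss €3033.9.
€29985.4: outcomes coincide → loss €0.
€16628.1: outcomes coincide → loss €0.
€35817.1: truthful payoff €1421.1, deviation payoff €0 → loss €1421.1.
€12175.7: outcomes coincide → loss €0.
Total loss = €4140.4 + €3033.9 + €1421.1 = €8595.4.

€8595.4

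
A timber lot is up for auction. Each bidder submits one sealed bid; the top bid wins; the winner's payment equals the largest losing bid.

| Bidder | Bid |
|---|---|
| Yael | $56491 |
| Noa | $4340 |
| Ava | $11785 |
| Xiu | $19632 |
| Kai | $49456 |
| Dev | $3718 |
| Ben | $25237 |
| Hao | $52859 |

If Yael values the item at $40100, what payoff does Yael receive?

Highest bid: Yael at $56491, so Yael wins.
Second-highest bid: Hao at $52859 — that is the price the winner pays.
Yael's payoff = value − price = $40100 − $52859 = −$12759.

−$12759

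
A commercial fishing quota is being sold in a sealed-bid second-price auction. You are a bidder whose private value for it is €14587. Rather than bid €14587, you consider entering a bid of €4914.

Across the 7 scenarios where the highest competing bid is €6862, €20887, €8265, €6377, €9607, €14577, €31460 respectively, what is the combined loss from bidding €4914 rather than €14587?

The deviation costs you only when the competing bid falls strictly between €4914 and €14587; elsewhere both bids give the same outcome.
€6862: truthful payoff €7725, deviation payoff €0 → loss €7725.
€20887: outcomes coincide → loss €0.
€8265: truthful payoff €6322, deviation payoff €0 → loss €6322.
€6377: truthful payoff €8210, deviation payoff €0 → loss €8210.
€9607: truthful payoff €4980, deviation payoff €0 → loss €4980.
€14577: truthful payoff €10, deviation payoff €0 → loss €10.
€31460: outcomes coincide → loss €0.
Total loss = €7725 + €6322 + €8210 + €4980 + €10 = €27247.
In a second-price auction your bid sets only whether you win, not what you pay, so bidding your true value is weakly dominant.

€27247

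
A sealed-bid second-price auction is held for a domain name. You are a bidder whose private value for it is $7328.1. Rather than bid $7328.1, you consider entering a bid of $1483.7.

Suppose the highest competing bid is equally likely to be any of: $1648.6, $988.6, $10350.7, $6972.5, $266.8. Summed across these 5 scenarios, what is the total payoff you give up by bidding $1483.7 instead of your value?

The deviation costs you only when the competing bid falls strictly between $1483.7 and $7328.1; elsewhere both bids give the same outcome.
$1648.6: truthful payoff $5679.5, deviation payoff $0 → loss $5679.5.
$988.6: outcomes coincide → loss $0.
$10350.7: outcomes coincide → loss $0.
$6972.5: truthful payoff $355.6, deviation payoff $0 → loss $355.6.
$266.8: outcomes coincide → loss $0.
Total loss = $5679.5 + $355.6 = $6035.1.

$6035.1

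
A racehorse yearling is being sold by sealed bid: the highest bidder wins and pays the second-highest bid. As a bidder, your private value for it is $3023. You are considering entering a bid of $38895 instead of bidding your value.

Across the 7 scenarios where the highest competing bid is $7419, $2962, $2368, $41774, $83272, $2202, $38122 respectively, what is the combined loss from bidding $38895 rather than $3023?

$39495

The deviation costs you only when the competing bid falls strictly between $3023 and $38895; elsewhere both bids give the same outcome.
$7419: truthful payoff $0, deviation payoff −$4396 → loss $4396.
$2962: outcomes coincide → loss $0.
$2368: outcomes coincide → loss $0.
$41774: outcomes coincide → loss $0.
$83272: outcomes coincide → loss $0.
$2202: outcomes coincide → loss $0.
$38122: truthful payoff $0, deviation payoff −$35099 → loss $35099.
Total loss = $4396 + $35099 = $39495.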